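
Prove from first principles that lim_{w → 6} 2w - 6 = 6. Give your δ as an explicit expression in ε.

Let ε > 0. We need δ > 0 so that 0 < |w − 6| < δ implies |(2w - 6) − 6| < ε.
Since (2w - 6) − 6 = 2(w − 6), we have |(2w - 6) − 6| = 2|w − 6|.
So 2|w − 6| < ε exactly when |w − 6| < ε/2.
Take δ = ε/2. If 0 < |w − 6| < δ then |(2w - 6) − 6| = 2|w − 6| < 2·(ε/2) = ε.

δ = ε/2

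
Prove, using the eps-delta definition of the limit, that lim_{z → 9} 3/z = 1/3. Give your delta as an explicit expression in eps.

Let eps > 0. We seek delta > 0 such that 0 < |z − 9| < delta implies |3/z − (1/3)| < eps.
|3/z − (1/3)| = 3·|9 − z|/(9·|z|) = 3|z − 9|/(9|z|).
Require delta ≤ 9/2 so that |z| > 9 − 9/2 = 9/2, hence 9|z| > 81/2.
Then |3/z − (1/3)| < 3|z − 9|/(81/2), which is < eps when |z − 9| < (27/2)eps.
Take delta = min(9/2, (27/2)eps). Then 0 < |z − 9| < delta gives both |z − 9| < 9/2 and |z − 9| < (27/2)eps, so |3/z − (1/3)| < eps.

delta = min(9/2, (27/2)eps)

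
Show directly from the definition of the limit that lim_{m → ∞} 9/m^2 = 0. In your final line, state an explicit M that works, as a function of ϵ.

Let ϵ > 0 be given. For m ≥ 1, |9/m^2 − 0| = 9/m^2.
9/m^2 < ϵ ⇔ m^2 > 9/ϵ ⇔ m > (9/ϵ)^{1/2}.
Take M = (9/ϵ)^{1/2}. Then m > M implies 9/m^2 < ϵ.

M = (9/ϵ)^{1/2}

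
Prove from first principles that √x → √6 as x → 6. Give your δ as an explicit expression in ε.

Fix ε > 0. We want δ > 0 such that 0 < |x − 6| < δ implies |√x − √6| < ε.
Rationalise: √x − √6 = (x − 6)/(√x + √6), so |√x − √6| = |x − 6|/(√x + √6).
Restrict δ ≤ 6 so that |x − 6| < 6 forces x > 0, and then √x + √6 > √6.
Hence |√x − √6| < |x − 6|/√6, which is < ε once |x − 6| < √6·ε.
Take δ = min(6, √6·ε). If 0 < |x − 6| < δ then x > 0 and |√x − √6| < |x − 6|/√6 < ε.

δ = min(6, √6·ε)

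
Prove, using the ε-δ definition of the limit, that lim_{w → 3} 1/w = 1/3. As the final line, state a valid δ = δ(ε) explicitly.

δ = min(3/2, (9/2)ε)

Fix ε > 0. We seek δ > 0 such that 0 < |w − 3| < δ implies |1/w − (1/3)| < ε.
|1/w − (1/3)| = |3 − w|/(3·|w|) = |w − 3|/(3|w|).
Require δ ≤ 3/2 so that |w| > 3 − 3/2 = 3/2, hence 3|w| > 9/2.
Then |1/w − (1/3)| < |w − 3|/(9/2), which is < ε when |w − 3| < (9/2)ε.
Take δ = min(3/2, (9/2)ε). Then 0 < |w − 3| < δ gives both |w − 3| < 3/2 and |w − 3| < (9/2)ε, so |1/w − (1/3)| < ε.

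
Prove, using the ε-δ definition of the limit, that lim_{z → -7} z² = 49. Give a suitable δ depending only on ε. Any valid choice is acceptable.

Let ε > 0. We seek δ > 0 with 0 < |z + 7| < δ ⇒ |z² − 49| < ε.
Factor: z² − 49 = (z + 7)(z - 7), so |z² − 49| = |z + 7|·|z - 7|.
Impose δ ≤ 1 so that |z| < 8; then |z - 7| ≤ 15.
Hence |z² − 49| ≤ 15|z + 7|, which is < ε once |z + 7| < ε/15.
Take δ = min(1, ε/15). If 0 < |z + 7| < δ then both bounds hold and |z² − 49| ≤ 15|z + 7| < 15·(ε/15) = ε.

δ = min(1, ε/15)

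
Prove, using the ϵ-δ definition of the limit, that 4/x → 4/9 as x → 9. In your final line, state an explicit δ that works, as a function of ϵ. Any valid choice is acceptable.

δ = min(9/2, (81/8)ϵ)

Let ϵ > 0. We seek δ > 0 such that 0 < |x − 9| < δ implies |4/x − (4/9)| < ϵ.
|4/x − (4/9)| = 4·|9 − x|/(9·|x|) = 4|x − 9|/(9|x|).
Require δ ≤ 9/2 so that |x| > 9 − 9/2 = 9/2, hence 9|x| > 81/2.
Then |4/x − (4/9)| < 4|x − 9|/(81/2), which is < ϵ when |x − 9| < (81/8)ϵ.
Take δ = min(9/2, (81/8)ϵ). Then 0 < |x − 9| < δ gives both |x − 9| < 9/2 and |x − 9| < (81/8)ϵ, so |4/x − (4/9)| < ϵ.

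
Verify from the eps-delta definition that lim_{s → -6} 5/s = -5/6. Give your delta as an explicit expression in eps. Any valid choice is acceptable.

Let eps > 0 be given. We seek delta > 0 such that 0 < |s + 6| < delta implies |5/s + 5/6| < eps.
|5/s + 5/6| = 5·|-6 − s|/(6·|s|) = 5|s + 6|/(6|s|).
Require delta ≤ 3 so that |s| > 6 − 3 = 3, hence 6|s| > 18.
Then |5/s + 5/6| < 5|s + 6|/18, which is < eps when |s + 6| < (18/5)eps.
Take delta = min(3, (18/5)eps). Then 0 < |s + 6| < delta gives both |s + 6| < 3 and |s + 6| < (18/5)eps, so |5/s + 5/6| < eps.

delta = min(3, (18/5)eps)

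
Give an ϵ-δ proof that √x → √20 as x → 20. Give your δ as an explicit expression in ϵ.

Let ϵ > 0 be given. We want δ > 0 such that 0 < |x − 20| < δ implies |√x − √20| < ϵ.
Rationalise: √x − √20 = (x − 20)/(√x + √20), so |√x − √20| = |x − 20|/(√x + √20).
Restrict δ ≤ 20 so that |x − 20| < 20 forces x > 0, and then √x + √20 > √20.
Hence |√x − √20| < |x − 20|/√20, which is < ϵ once |x − 20| < √20·ϵ.
Take δ = min(20, √20·ϵ). If 0 < |x − 20| < δ then x > 0 and |√x − √20| < |x − 20|/√20 < ϵ.

δ = min(20, √20·ϵ)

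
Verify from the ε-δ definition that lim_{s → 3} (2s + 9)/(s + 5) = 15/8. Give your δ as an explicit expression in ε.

δ = min(4, 32ε)

Fix ε > 0. We want δ > 0 with 0 < |s − 3| < δ ⇒ |(2s + 9)/(s + 5) − (15/8)| < ε.
Combining over a common denominator, (2s + 9)/(s + 5) − (15/8) = [(2s + 9)·8 − 15·(s + 5)] / [8·(s + 5)] = 1(s − 3) / (8(s + 5)).
So |(2s + 9)/(s + 5) − (15/8)| = |s − 3| / (8·|s + 5|).
Restrict δ ≤ 4. Then |s − 3| < 4 gives |s + 5| = |(s − 3) + 8| ≥ 8 − 4 = 4.
Hence |(2s + 9)/(s + 5) − (15/8)| < |s − 3|/(8·4) = (1/32)|s − 3|, which is < ε once |s − 3| < 32ε.
Take δ = min(4, 32ε). Then 0 < |s − 3| < δ forces both bounds, so |(2s + 9)/(s + 5) − (15/8)| < ε.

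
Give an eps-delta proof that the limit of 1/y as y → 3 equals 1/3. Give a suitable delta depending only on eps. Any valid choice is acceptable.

delta = min(3/2, (9/2)eps)

Let eps > 0. We seek delta > 0 such that 0 < |y − 3| < delta implies |1/y − (1/3)| < eps.
|1/y − (1/3)| = |3 − y|/(3·|y|) = |y − 3|/(3|y|).
Require delta ≤ 3/2 so that |y| > 3 − 3/2 = 3/2, hence 3|y| > 9/2.
Then |1/y − (1/3)| < |y − 3|/(9/2), which is < eps when |y − 3| < (9/2)eps.
Take delta = min(3/2, (9/2)eps). Then 0 < |y − 3| < delta gives both |y − 3| < 3/2 and |y − 3| < (9/2)eps, so |1/y − (1/3)| < eps.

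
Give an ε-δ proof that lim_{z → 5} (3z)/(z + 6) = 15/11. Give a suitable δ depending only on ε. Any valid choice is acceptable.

δ = min(11/2, (121/36)ε)

Let ε > 0 be given. We want δ > 0 with 0 < |z − 5| < δ ⇒ |(3z)/(z + 6) − (15/11)| < ε.
Combining over a common denominator, (3z)/(z + 6) − (15/11) = [(3z)·11 − 15·(z + 6)] / [11·(z + 6)] = 18(z − 5) / (11(z + 6)).
So |(3z)/(z + 6) − (15/11)| = 18|z − 5| / (11·|z + 6|).
Restrict δ ≤ 11/2. Then |z − 5| < 11/2 gives |z + 6| = |(z − 5) + 11| ≥ 11 − 11/2 = 11/2.
Hence |(3z)/(z + 6) − (15/11)| < 18|z − 5|/(11·(11/2)) = (36/121)|z − 5|, which is < ε once |z − 5| < (121/36)ε.
Take δ = min(11/2, (121/36)ε). Then 0 < |z − 5| < δ forces both bounds, so |(3z)/(z + 6) − (15/11)| < ε.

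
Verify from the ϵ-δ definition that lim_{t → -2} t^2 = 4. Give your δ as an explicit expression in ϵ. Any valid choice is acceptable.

δ = min(2, ϵ/6)

Let ϵ > 0. We seek δ > 0 with 0 < |t + 2| < δ ⇒ |t^2 − 4| < ϵ.
Factor: t^2 − 4 = (t + 2)(t - 2), so |t^2 − 4| = |t + 2|·|t - 2|.
Impose δ ≤ 2 so that |t| < 4; then |t - 2| ≤ 6.
Hence |t^2 − 4| ≤ 6|t + 2|, which is < ϵ once |t + 2| < ϵ/6.
Take δ = min(2, ϵ/6). If 0 < |t + 2| < δ then both bounds hold and |t^2 − 4| ≤ 6|t + 2| < 6·(ϵ/6) = ϵ.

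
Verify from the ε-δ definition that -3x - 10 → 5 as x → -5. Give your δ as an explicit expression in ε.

δ = ε/3

Let ε > 0 be given. We need δ > 0 so that 0 < |x + 5| < δ implies |(-3x - 10) − 5| < ε.
Since (-3x - 10) − 5 = -3(x + 5), we have |(-3x - 10) − 5| = 3|x + 5|.
Thus it suffices that |x + 5| < ε/3.
Take δ = ε/3. If 0 < |x + 5| < δ then |(-3x - 10) − 5| = 3|x + 5| < 3·(ε/3) = ε.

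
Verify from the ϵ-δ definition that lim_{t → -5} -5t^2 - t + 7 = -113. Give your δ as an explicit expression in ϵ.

Let ϵ > 0 be given. We want δ > 0 such that 0 < |t + 5| < δ implies |(-5t^2 - t + 7) + 113| < ϵ.
(-5t^2 - t + 7) + 113 = -5t^2 - t + 120 = (t + 5)(-5t + 24).
So |(-5t^2 - t + 7) + 113| = |t + 5|·|-5t + 24|.
Require δ ≤ 1. Then |t + 5| < 1 gives |t| < 6, and by the triangle inequality |-5t + 24| ≤ 5·6 + 24 = 54.
Hence |(-5t^2 - t + 7) + 113| ≤ 54|t + 5| < ϵ provided |t + 5| < ϵ/54.
Choosing δ = min(1, ϵ/54) ensures both conditions, hence |(-5t^2 - t + 7) + 113| < ϵ.

δ = min(1, ϵ/54)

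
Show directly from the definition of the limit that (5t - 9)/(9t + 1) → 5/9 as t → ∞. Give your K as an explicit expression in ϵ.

Let ϵ > 0. We seek K > 0 such that t > K implies |(5t - 9)/(9t + 1) − (5/9)| < ϵ.
(5t - 9)/(9t + 1) − (5/9) = (9(5t - 9) − 5(9t + 1)) / (9(9t + 1)) = -86/(9(9t + 1)).
For t > 0 we have 9t + 1 > 9t, so |(5t - 9)/(9t + 1) − (5/9)| = 86/(9(9t + 1)) < 86/(9·9t) = (86/81)/t.
Thus |(5t - 9)/(9t + 1) − (5/9)| < ϵ whenever t > (86/81)/ϵ.
Take K = (86/81)/ϵ. If t > K then |(5t - 9)/(9t + 1) − (5/9)| < (86/81)/t < ϵ.

K = (86/81)/ϵ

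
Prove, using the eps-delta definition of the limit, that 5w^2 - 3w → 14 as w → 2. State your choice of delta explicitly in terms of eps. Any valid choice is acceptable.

Suppose eps > 0. We want delta > 0 such that 0 < |w − 2| < delta implies |(5w^2 - 3w) − 14| < eps.
(5w^2 - 3w) − 14 = 5w^2 - 3w - 14 = (w − 2)(5w + 7).
So |(5w^2 - 3w) − 14| = |w − 2|·|5w + 7|.
Require delta ≤ 2. Then |w − 2| < 2 gives |w| < 4, and by the triangle inequality |5w + 7| ≤ 5·4 + 7 = 27.
Hence |(5w^2 - 3w) − 14| ≤ 27|w − 2| < eps provided |w − 2| < eps/27.
Take delta = min(2, eps/27). Then 0 < |w − 2| < delta gives both |w − 2| < 2 and |w − 2| < eps/27, so |(5w^2 - 3w) − 14| < eps.

delta = min(2, eps/27)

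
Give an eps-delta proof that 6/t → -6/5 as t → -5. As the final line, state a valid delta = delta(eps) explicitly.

delta = min(5/2, (25/12)eps)

Fix eps > 0. We seek delta > 0 such that 0 < |t + 5| < delta implies |6/t + 6/5| < eps.
|6/t + 6/5| = 6·|-5 − t|/(5·|t|) = 6|t + 5|/(5|t|).
Require delta ≤ 5/2 so that |t| > 5 − 5/2 = 5/2, hence 5|t| > 25/2.
Then |6/t + 6/5| < 6|t + 5|/(25/2), which is < eps when |t + 5| < (25/12)eps.
Take delta = min(5/2, (25/12)eps). Then 0 < |t + 5| < delta gives both |t + 5| < 5/2 and |t + 5| < (25/12)eps, so |6/t + 6/5| < eps.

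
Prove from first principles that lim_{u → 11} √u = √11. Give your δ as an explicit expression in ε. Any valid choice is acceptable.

δ = min(11, √11·ε)

Suppose ε > 0. We want δ > 0 such that 0 < |u − 11| < δ implies |√u − √11| < ε.
Multiplying by the conjugate, |√u − √11| = |u − 11|/(√u + √11).
Restrict δ ≤ 11 so that |u − 11| < 11 forces u > 0, and then √u + √11 > √11.
Hence |√u − √11| < |u − 11|/√11, which is < ε once |u − 11| < √11·ε.
Take δ = min(11, √11·ε). If 0 < |u − 11| < δ then u > 0 and |√u − √11| < |u − 11|/√11 < ε.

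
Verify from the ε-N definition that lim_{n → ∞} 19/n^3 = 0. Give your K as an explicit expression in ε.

Let ε > 0. For n ≥ 1, |19/n^3 − 0| = 19/n^3.
19/n^3 < ε ⇔ n^3 > 19/ε ⇔ n > (19/ε)^{1/3}.
Take K = (19/ε)^{1/3}. Then n > K implies 19/n^3 < ε.

K = (19/ε)^{1/3}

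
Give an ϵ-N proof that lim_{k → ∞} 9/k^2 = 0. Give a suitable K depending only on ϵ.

Let ϵ > 0. For k ≥ 1, |9/k^2 − 0| = 9/k^2.
9/k^2 < ϵ ⇔ k^2 > 9/ϵ ⇔ k > (9/ϵ)^{1/2}.
Take K = (9/ϵ)^{1/2}. Then k > K implies 9/k^2 < ϵ.

K = (9/ϵ)^{1/2}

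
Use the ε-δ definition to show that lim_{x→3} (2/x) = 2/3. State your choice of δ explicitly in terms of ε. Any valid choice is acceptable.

Suppose ε > 0. We seek δ > 0 such that 0 < |x − 3| < δ implies |2/x − (2/3)| < ε.
|2/x − (2/3)| = 2·|3 − x|/(3·|x|) = 2|x − 3|/(3|x|).
Require δ ≤ 3/2 so that |x| > 3 − 3/2 = 3/2, hence 3|x| > 9/2.
Then |2/x − (2/3)| < 2|x − 3|/(9/2), which is < ε when |x − 3| < (9/4)ε.
Take δ = min(3/2, (9/4)ε). Then 0 < |x − 3| < δ gives both |x − 3| < 3/2 and |x − 3| < (9/4)ε, so |2/x − (2/3)| < ε.

δ = min(3/2, (9/4)ε)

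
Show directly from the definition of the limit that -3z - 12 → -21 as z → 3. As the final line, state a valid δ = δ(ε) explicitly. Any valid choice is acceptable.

δ = ε/3

Fix ε > 0. We need δ > 0 so that 0 < |z − 3| < δ implies |(-3z - 12) + 21| < ε.
|(-3z - 12) + 21| = |-3z + 9| = 3|z − 3|.
So 3|z − 3| < ε exactly when |z − 3| < ε/3.
Choosing δ = ε/3 gives |(-3z - 12) + 21| = 3|z − 3| < ε whenever |z − 3| < δ.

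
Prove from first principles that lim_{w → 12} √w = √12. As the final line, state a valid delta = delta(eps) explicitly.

Fix eps > 0. We want delta > 0 such that 0 < |w − 12| < delta implies |√w − √12| < eps.
Multiplying by the conjugate, |√w − √12| = |w − 12|/(√w + √12).
Restrict delta ≤ 12 so that |w − 12| < 12 forces w > 0, and then √w + √12 > √12.
Hence |√w − √12| < |w − 12|/√12, which is < eps once |w − 12| < √12·eps.
Take delta = min(12, √12·eps). If 0 < |w − 12| < delta then w > 0 and |√w − √12| < |w − 12|/√12 < eps.

delta = min(12, √12·eps)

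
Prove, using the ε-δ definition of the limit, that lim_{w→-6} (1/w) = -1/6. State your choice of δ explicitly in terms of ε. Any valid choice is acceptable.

Fix ε > 0. We seek δ > 0 such that 0 < |w + 6| < δ implies |1/w + 1/6| < ε.
|1/w + 1/6| = |-6 − w|/(6·|w|) = |w + 6|/(6|w|).
Require δ ≤ 3 so that |w| > 6 − 3 = 3, hence 6|w| > 18.
Then |1/w + 1/6| < |w + 6|/18, which is < ε when |w + 6| < 18ε.
Take δ = min(3, 18ε). Then 0 < |w + 6| < δ gives both |w + 6| < 3 and |w + 6| < 18ε, so |1/w + 1/6| < ε.

δ = min(3, 18ε)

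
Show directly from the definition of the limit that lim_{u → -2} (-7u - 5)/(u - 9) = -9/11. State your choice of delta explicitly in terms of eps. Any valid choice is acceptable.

delta = min(11/2, (121/136)eps)

Fix eps > 0. We want delta > 0 with 0 < |u + 2| < delta ⇒ |(-7u - 5)/(u - 9) + 9/11| < eps.
Combining over a common denominator, (-7u - 5)/(u - 9) + 9/11 = [(-7u - 5)·(-11) − 9·(u - 9)] / [(-11)·(u - 9)] = 68(u + 2) / ((-11)(u - 9)).
So |(-7u - 5)/(u - 9) + 9/11| = 68|u + 2| / (11·|u − 9|).
Restrict delta ≤ 11/2. Then |u + 2| < 11/2 gives |u − 9| = |(u + 2) + (-11)| ≥ 11 − 11/2 = 11/2.
Hence |(-7u - 5)/(u - 9) + 9/11| < 68|u + 2|/(11·(11/2)) = (136/121)|u + 2|, which is < eps once |u + 2| < (121/136)eps.
Take delta = min(11/2, (121/136)eps). Then 0 < |u + 2| < delta forces both bounds, so |(-7u - 5)/(u - 9) + 9/11| < eps.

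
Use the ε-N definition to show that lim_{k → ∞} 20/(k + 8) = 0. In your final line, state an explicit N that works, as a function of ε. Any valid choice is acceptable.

N = 20/ε

Let ε > 0 be given. For k ≥ 1, |20/(k + 8) − 0| = 20/(k + 8) ≤ 20/k.
We need 20/k < ε, i.e. k > 20/ε.
Take N = 20/ε. If k > N then |20/(k + 8)| ≤ 20/k < ε.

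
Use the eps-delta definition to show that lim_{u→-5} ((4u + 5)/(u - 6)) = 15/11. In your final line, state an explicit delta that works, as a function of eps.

Fix eps > 0. We want delta > 0 with 0 < |u + 5| < delta ⇒ |(4u + 5)/(u - 6) − (15/11)| < eps.
Combining over a common denominator, (4u + 5)/(u - 6) − (15/11) = [(4u + 5)·(-11) − (-15)·(u - 6)] / [(-11)·(u - 6)] = -29(u + 5) / ((-11)(u - 6)).
So |(4u + 5)/(u - 6) − (15/11)| = 29|u + 5| / (11·|u − 6|).
Require delta ≤ 11/2, so |u − 6| ≥ |-11| − |u + 5| > 11 − 11/2 = 11/2.
Hence |(4u + 5)/(u - 6) − (15/11)| < 29|u + 5|/(11·(11/2)) = (58/121)|u + 5|, which is < eps once |u + 5| < (121/58)eps.
Take delta = min(11/2, (121/58)eps). Then 0 < |u + 5| < delta forces both bounds, so |(4u + 5)/(u - 6) − (15/11)| < eps.

delta = min(11/2, (121/58)eps)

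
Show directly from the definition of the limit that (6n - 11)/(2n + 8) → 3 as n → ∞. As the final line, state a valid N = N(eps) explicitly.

N = (35/2)/eps

Fix eps > 0. For n ≥ 1, |(6n - 11)/(2n + 8) − 3| = |-70|/(2(2n + 8)) = 70/(2(2n + 8)).
Since 2n + 8 ≥ 2n for n ≥ 1, this is ≤ 70/(2·2n) = (35/2)/n.
So |(6n - 11)/(2n + 8) − 3| < eps whenever n > (35/2)/eps.
Take N = (35/2)/eps. If n > N then |(6n - 11)/(2n + 8) − 3| ≤ (35/2)/n < eps.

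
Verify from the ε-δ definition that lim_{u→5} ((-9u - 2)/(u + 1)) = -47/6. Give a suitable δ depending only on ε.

δ = min(3, (18/7)ε)

Fix ε > 0. We want δ > 0 with 0 < |u − 5| < δ ⇒ |(-9u - 2)/(u + 1) + 47/6| < ε.
Combining over a common denominator, (-9u - 2)/(u + 1) + 47/6 = [(-9u - 2)·6 − (-47)·(u + 1)] / [6·(u + 1)] = -7(u − 5) / (6(u + 1)).
So |(-9u - 2)/(u + 1) + 47/6| = 7|u − 5| / (6·|u + 1|).
Restrict δ ≤ 3. Then |u − 5| < 3 gives |u + 1| = |(u − 5) + 6| ≥ 6 − 3 = 3.
Hence |(-9u - 2)/(u + 1) + 47/6| < 7|u − 5|/(6·3) = (7/18)|u − 5|, which is < ε once |u − 5| < (18/7)ε.
Take δ = min(3, (18/7)ε). Then 0 < |u − 5| < δ forces both bounds, so |(-9u - 2)/(u + 1) + 47/6| < ε.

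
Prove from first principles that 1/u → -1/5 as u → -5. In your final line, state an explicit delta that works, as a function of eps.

delta = min(5/2, (25/2)eps)

Let eps > 0. We seek delta > 0 such that 0 < |u + 5| < delta implies |1/u + 1/5| < eps.
|1/u + 1/5| = |-5 − u|/(5·|u|) = |u + 5|/(5|u|).
Require delta ≤ 5/2 so that |u| > 5 − 5/2 = 5/2, hence 5|u| > 25/2.
Then |1/u + 1/5| < |u + 5|/(25/2), which is < eps when |u + 5| < (25/2)eps.
Take delta = min(5/2, (25/2)eps). Then 0 < |u + 5| < delta gives both |u + 5| < 5/2 and |u + 5| < (25/2)eps, so |1/u + 1/5| < eps.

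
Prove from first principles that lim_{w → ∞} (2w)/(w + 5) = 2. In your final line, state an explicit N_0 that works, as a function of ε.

N_0 = 10/ε

Suppose ε > 0. We seek N_0 > 0 such that w > N_0 implies |(2w)/(w + 5) − 2| < ε.
(2w)/(w + 5) − 2 = ((2w) − 2(w + 5)) / ((w + 5)) = -10/((w + 5)).
For w > 0 we have w + 5 > w, so |(2w)/(w + 5) − 2| = 10/((w + 5)) < 10/(w) = 10/w.
Thus |(2w)/(w + 5) − 2| < ε whenever w > 10/ε.
Take N_0 = 10/ε. If w > N_0 then |(2w)/(w + 5) − 2| < 10/w < ε.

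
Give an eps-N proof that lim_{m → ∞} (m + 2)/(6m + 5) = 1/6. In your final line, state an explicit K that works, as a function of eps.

K = (7/36)/eps

Fix eps > 0. For m ≥ 1, |(m + 2)/(6m + 5) − (1/6)| = |7|/(6(6m + 5)) = 7/(6(6m + 5)).
Since 6m + 5 ≥ 6m for m ≥ 1, this is ≤ 7/(6·6m) = (7/36)/m.
So |(m + 2)/(6m + 5) − (1/6)| < eps whenever m > (7/36)/eps.
Take K = (7/36)/eps. If m > K then |(m + 2)/(6m + 5) − (1/6)| ≤ (7/36)/m < eps.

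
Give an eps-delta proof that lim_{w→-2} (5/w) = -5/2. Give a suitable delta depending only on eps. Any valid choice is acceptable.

Let eps > 0. We seek delta > 0 such that 0 < |w + 2| < delta implies |5/w + 5/2| < eps.
|5/w + 5/2| = 5·|-2 − w|/(2·|w|) = 5|w + 2|/(2|w|).
Require delta ≤ 1 so that |w| > 2 − 1 = 1, hence 2|w| > 2.
Then |5/w + 5/2| < 5|w + 2|/2, which is < eps when |w + 2| < (2/5)eps.
Take delta = min(1, (2/5)eps). Then 0 < |w + 2| < delta gives both |w + 2| < 1 and |w + 2| < (2/5)eps, so |5/w + 5/2| < eps.

delta = min(1, (2/5)eps)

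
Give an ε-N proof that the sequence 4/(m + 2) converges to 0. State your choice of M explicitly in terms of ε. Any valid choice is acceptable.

Fix ε > 0. For m ≥ 1, |4/(m + 2) − 0| = 4/(m + 2) ≤ 4/m.
We need 4/m < ε, i.e. m > 4/ε.
Take M = 4/ε. If m > M then |4/(m + 2)| ≤ 4/m < ε.

M = 4/ε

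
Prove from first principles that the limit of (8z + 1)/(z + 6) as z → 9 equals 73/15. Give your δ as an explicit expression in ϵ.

δ = min(15/2, (225/94)ϵ)

Let ϵ > 0 be given. We want δ > 0 with 0 < |z − 9| < δ ⇒ |(8z + 1)/(z + 6) − (73/15)| < ϵ.
Combining over a common denominator, (8z + 1)/(z + 6) − (73/15) = [(8z + 1)·15 − 73·(z + 6)] / [15·(z + 6)] = 47(z − 9) / (15(z + 6)).
So |(8z + 1)/(z + 6) − (73/15)| = 47|z − 9| / (15·|z + 6|).
Require δ ≤ 15/2, so |z + 6| ≥ |15| − |z − 9| > 15 − 15/2 = 15/2.
Hence |(8z + 1)/(z + 6) − (73/15)| < 47|z − 9|/(15·(15/2)) = (94/225)|z − 9|, which is < ϵ once |z − 9| < (225/94)ϵ.
Take δ = min(15/2, (225/94)ϵ). Then 0 < |z − 9| < δ forces both bounds, so |(8z + 1)/(z + 6) − (73/15)| < ϵ.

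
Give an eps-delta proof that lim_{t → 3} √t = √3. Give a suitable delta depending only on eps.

Fix eps > 0. We want delta > 0 such that 0 < |t − 3| < delta implies |√t − √3| < eps.
Rationalise: √t − √3 = (t − 3)/(√t + √3), so |√t − √3| = |t − 3|/(√t + √3).
Restrict delta ≤ 3 so that |t − 3| < 3 forces t > 0, and then √t + √3 > √3.
Hence |√t − √3| < |t − 3|/√3, which is < eps once |t − 3| < √3·eps.
Take delta = min(3, √3·eps). If 0 < |t − 3| < delta then t > 0 and |√t − √3| < |t − 3|/√3 < eps.

delta = min(3, √3·eps)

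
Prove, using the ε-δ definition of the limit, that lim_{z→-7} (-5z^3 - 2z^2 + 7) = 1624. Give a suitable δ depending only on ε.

Fix ε > 0. We want δ > 0 such that 0 < |z + 7| < δ implies |(-5z^3 - 2z^2 + 7) − 1624| < ε.
(-5z^3 - 2z^2 + 7) − 1624 = -5z^3 - 2z^2 - 1617 = (z + 7)(-5z^2 + 33z - 231).
So |(-5z^3 - 2z^2 + 7) − 1624| = |z + 7|·|-5z^2 + 33z - 231|.
Require δ ≤ 2. Then |z + 7| < 2 gives |z| < 9, and by the triangle inequality |-5z^2 + 33z - 231| ≤ 5·9^2 + 33·9 + 231 = 933.
Hence |(-5z^3 - 2z^2 + 7) − 1624| ≤ 933|z + 7| < ε provided |z + 7| < ε/933.
Take δ = min(2, ε/933). Then 0 < |z + 7| < δ gives both |z + 7| < 2 and |z + 7| < ε/933, so |(-5z^3 - 2z^2 + 7) − 1624| < ε.

δ = min(2, ε/933)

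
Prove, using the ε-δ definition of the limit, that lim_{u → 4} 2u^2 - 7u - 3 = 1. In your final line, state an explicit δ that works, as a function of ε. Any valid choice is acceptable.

Let ε > 0. We want δ > 0 such that 0 < |u − 4| < δ implies |(2u^2 - 7u - 3) − 1| < ε.
(2u^2 - 7u - 3) − 1 = 2u^2 - 7u - 4 = (u − 4)(2u + 1).
So |(2u^2 - 7u - 3) − 1| = |u − 4|·|2u + 1|.
Require δ ≤ 2. Then |u − 4| < 2 gives |u| < 6, and by the triangle inequality |2u + 1| ≤ 2·6 + 1 = 13.
Hence |(2u^2 - 7u - 3) − 1| ≤ 13|u − 4| < ε provided |u − 4| < ε/13.
Take δ = min(2, ε/13). Then 0 < |u − 4| < δ gives both |u − 4| < 2 and |u − 4| < ε/13, so |(2u^2 - 7u - 3) − 1| < ε.

δ = min(2, ε/13)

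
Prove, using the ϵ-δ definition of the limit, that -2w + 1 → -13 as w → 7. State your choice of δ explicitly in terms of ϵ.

δ = ϵ/2

Suppose ϵ > 0. We need δ > 0 so that 0 < |w − 7| < δ implies |(-2w + 1) + 13| < ϵ.
|(-2w + 1) + 13| = |-2w + 14| = 2|w − 7|.
So 2|w − 7| < ϵ exactly when |w − 7| < ϵ/2.
Take δ = ϵ/2. If 0 < |w − 7| < δ then |(-2w + 1) + 13| = 2|w − 7| < 2·(ϵ/2) = ϵ.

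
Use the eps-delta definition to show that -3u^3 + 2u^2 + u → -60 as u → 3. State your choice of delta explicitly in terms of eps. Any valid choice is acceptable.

Let eps > 0. We want delta > 0 such that 0 < |u − 3| < delta implies |(-3u^3 + 2u^2 + u) + 60| < eps.
(-3u^3 + 2u^2 + u) + 60 = -3u^3 + 2u^2 + u + 60 = (u − 3)(-3u^2 - 7u - 20).
So |(-3u^3 + 2u^2 + u) + 60| = |u − 3|·|-3u^2 - 7u - 20|.
Require delta ≤ 1. Then |u − 3| < 1 gives |u| < 4, and by the triangle inequality |-3u^2 - 7u - 20| ≤ 3·4^2 + 7·4 + 20 = 96.
Hence |(-3u^3 + 2u^2 + u) + 60| ≤ 96|u − 3| < eps provided |u − 3| < eps/96.
Choosing delta = min(1, eps/96) ensures both conditions, hence |(-3u^3 + 2u^2 + u) + 60| < eps.

delta = min(1, eps/96)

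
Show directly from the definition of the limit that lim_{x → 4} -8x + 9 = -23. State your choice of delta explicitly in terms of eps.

Let eps > 0 be given. We need delta > 0 so that 0 < |x − 4| < delta implies |(-8x + 9) + 23| < eps.
|(-8x + 9) + 23| = |-8x + 32| = 8|x − 4|.
So 8|x − 4| < eps exactly when |x − 4| < eps/8.
Choosing delta = eps/8 gives |(-8x + 9) + 23| = 8|x − 4| < eps whenever |x − 4| < delta.

delta = eps/8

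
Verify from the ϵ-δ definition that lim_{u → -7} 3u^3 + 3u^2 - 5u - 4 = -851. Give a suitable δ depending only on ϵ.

Fix ϵ > 0. We want δ > 0 such that 0 < |u + 7| < δ implies |(3u^3 + 3u^2 - 5u - 4) + 851| < ϵ.
(3u^3 + 3u^2 - 5u - 4) + 851 = 3u^3 + 3u^2 - 5u + 847 = (u + 7)(3u^2 - 18u + 121).
So |(3u^3 + 3u^2 - 5u - 4) + 851| = |u + 7|·|3u^2 - 18u + 121|.
Require δ ≤ 2. Then |u + 7| < 2 gives |u| < 9, and by the triangle inequality |3u^2 - 18u + 121| ≤ 3·9^2 + 18·9 + 121 = 526.
Hence |(3u^3 + 3u^2 - 5u - 4) + 851| ≤ 526|u + 7| < ϵ provided |u + 7| < ϵ/526.
Take δ = min(2, ϵ/526). Then 0 < |u + 7| < δ gives both |u + 7| < 2 and |u + 7| < ϵ/526, so |(3u^3 + 3u^2 - 5u - 4) + 851| < ϵ.

δ = min(2, ϵ/526)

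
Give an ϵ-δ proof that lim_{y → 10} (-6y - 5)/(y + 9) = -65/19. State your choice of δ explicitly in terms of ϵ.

Let ϵ > 0. We want δ > 0 with 0 < |y − 10| < δ ⇒ |(-6y - 5)/(y + 9) + 65/19| < ϵ.
Combining over a common denominator, (-6y - 5)/(y + 9) + 65/19 = [(-6y - 5)·19 − (-65)·(y + 9)] / [19·(y + 9)] = -49(y − 10) / (19(y + 9)).
So |(-6y - 5)/(y + 9) + 65/19| = 49|y − 10| / (19·|y + 9|).
Require δ ≤ 19/2, so |y + 9| ≥ |19| − |y − 10| > 19 − 19/2 = 19/2.
Hence |(-6y - 5)/(y + 9) + 65/19| < 49|y − 10|/(19·(19/2)) = (98/361)|y − 10|, which is < ϵ once |y − 10| < (361/98)ϵ.
Take δ = min(19/2, (361/98)ϵ). Then 0 < |y − 10| < δ forces both bounds, so |(-6y - 5)/(y + 9) + 65/19| < ϵ.

δ = min(19/2, (361/98)ϵ)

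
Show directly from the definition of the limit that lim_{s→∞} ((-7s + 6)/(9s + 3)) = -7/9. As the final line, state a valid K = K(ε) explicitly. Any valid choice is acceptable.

Let ε > 0 be given. We seek K > 0 such that s > K implies |(-7s + 6)/(9s + 3) + 7/9| < ε.
(-7s + 6)/(9s + 3) + 7/9 = (9(-7s + 6) − (-7)(9s + 3)) / (9(9s + 3)) = 75/(9(9s + 3)).
For s > 0 we have 9s + 3 > 9s, so |(-7s + 6)/(9s + 3) + 7/9| = 75/(9(9s + 3)) < 75/(9·9s) = (25/27)/s.
Thus |(-7s + 6)/(9s + 3) + 7/9| < ε whenever s > (25/27)/ε.
Take K = (25/27)/ε. If s > K then |(-7s + 6)/(9s + 3) + 7/9| < (25/27)/s < ε.

K = (25/27)/ε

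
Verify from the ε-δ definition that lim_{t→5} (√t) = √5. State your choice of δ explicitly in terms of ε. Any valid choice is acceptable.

δ = min(5, √5·ε)

Let ε > 0. We want δ > 0 such that 0 < |t − 5| < δ implies |√t − √5| < ε.
Multiplying by the conjugate, |√t − √5| = |t − 5|/(√t + √5).
Restrict δ ≤ 5 so that |t − 5| < 5 forces t > 0, and then √t + √5 > √5.
Hence |√t − √5| < |t − 5|/√5, which is < ε once |t − 5| < √5·ε.
Take δ = min(5, √5·ε). If 0 < |t − 5| < δ then t > 0 and |√t − √5| < |t − 5|/√5 < ε.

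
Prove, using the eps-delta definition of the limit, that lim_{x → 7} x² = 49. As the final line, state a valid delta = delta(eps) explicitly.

Fix eps > 0. We seek delta > 0 with 0 < |x − 7| < delta ⇒ |x² − 49| < eps.
Factor: x² − 49 = (x − 7)(x + 7), so |x² − 49| = |x − 7|·|x + 7|.
Restrict delta ≤ 2. Then |x − 7| < 2 gives |x| < 9, so by the triangle inequality |x + 7| ≤ 9 + 7 = 16.
Hence |x² − 49| ≤ 16|x − 7|, which is < eps once |x − 7| < eps/16.
Take delta = min(2, eps/16). If 0 < |x − 7| < delta then both bounds hold and |x² − 49| ≤ 16|x − 7| < 16·(eps/16) = eps.

delta = min(2, eps/16)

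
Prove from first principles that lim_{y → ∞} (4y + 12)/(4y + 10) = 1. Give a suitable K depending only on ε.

K = (1/2)/ε

Fix ε > 0. We seek K > 0 such that y > K implies |(4y + 12)/(4y + 10) − 1| < ε.
(4y + 12)/(4y + 10) − 1 = (4(4y + 12) − 4(4y + 10)) / (4(4y + 10)) = 8/(4(4y + 10)).
For y > 0 we have 4y + 10 > 4y, so |(4y + 12)/(4y + 10) − 1| = 8/(4(4y + 10)) < 8/(4·4y) = (1/2)/y.
Thus |(4y + 12)/(4y + 10) − 1| < ε whenever y > (1/2)/ε.
Take K = (1/2)/ε. If y > K then |(4y + 12)/(4y + 10) − 1| < (1/2)/y < ε.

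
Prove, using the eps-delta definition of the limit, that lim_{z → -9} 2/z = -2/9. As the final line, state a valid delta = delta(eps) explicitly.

delta = min(9/2, (81/4)eps)

Let eps > 0. We seek delta > 0 such that 0 < |z + 9| < delta implies |2/z + 2/9| < eps.
|2/z + 2/9| = 2·|-9 − z|/(9·|z|) = 2|z + 9|/(9|z|).
Restrict delta ≤ 9/2. Then |z + 9| < 9/2 gives |z| > 9/2, so 9|z| > 81/2.
Then |2/z + 2/9| < 2|z + 9|/(81/2), which is < eps when |z + 9| < (81/4)eps.
Take delta = min(9/2, (81/4)eps). Then 0 < |z + 9| < delta gives both |z + 9| < 9/2 and |z + 9| < (81/4)eps, so |2/z + 2/9| < eps.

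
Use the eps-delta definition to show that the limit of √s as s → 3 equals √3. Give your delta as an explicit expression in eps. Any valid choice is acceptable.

Fix eps > 0. We want delta > 0 such that 0 < |s − 3| < delta implies |√s − √3| < eps.
Rationalise: √s − √3 = (s − 3)/(√s + √3), so |√s − √3| = |s − 3|/(√s + √3).
Restrict delta ≤ 3 so that |s − 3| < 3 forces s > 0, and then √s + √3 > √3.
Hence |√s − √3| < |s − 3|/√3, which is < eps once |s − 3| < √3·eps.
Take delta = min(3, √3·eps). If 0 < |s − 3| < delta then s > 0 and |√s − √3| < |s − 3|/√3 < eps.

delta = min(3, √3·eps)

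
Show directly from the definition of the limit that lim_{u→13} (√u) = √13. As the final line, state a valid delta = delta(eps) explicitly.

delta = min(13, √13·eps)

Suppose eps > 0. We want delta > 0 such that 0 < |u − 13| < delta implies |√u − √13| < eps.
Multiplying by the conjugate, |√u − √13| = |u − 13|/(√u + √13).
Restrict delta ≤ 13 so that |u − 13| < 13 forces u > 0, and then √u + √13 > √13.
Hence |√u − √13| < |u − 13|/√13, which is < eps once |u − 13| < √13·eps.
Take delta = min(13, √13·eps). If 0 < |u − 13| < delta then u > 0 and |√u − √13| < |u − 13|/√13 < eps.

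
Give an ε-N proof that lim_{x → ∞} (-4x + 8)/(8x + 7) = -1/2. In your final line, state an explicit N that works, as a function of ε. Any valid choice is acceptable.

N = (23/16)/ε

Let ε > 0. We seek N > 0 such that x > N implies |(-4x + 8)/(8x + 7) + 1/2| < ε.
(-4x + 8)/(8x + 7) + 1/2 = (8(-4x + 8) − (-4)(8x + 7)) / (8(8x + 7)) = 92/(8(8x + 7)).
For x > 0 we have 8x + 7 > 8x, so |(-4x + 8)/(8x + 7) + 1/2| = 92/(8(8x + 7)) < 92/(8·8x) = (23/16)/x.
Thus |(-4x + 8)/(8x + 7) + 1/2| < ε whenever x > (23/16)/ε.
Take N = (23/16)/ε. If x > N then |(-4x + 8)/(8x + 7) + 1/2| < (23/16)/x < ε.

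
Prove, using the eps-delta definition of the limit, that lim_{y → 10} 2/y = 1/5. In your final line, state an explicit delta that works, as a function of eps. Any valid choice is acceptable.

Let eps > 0 be given. We seek delta > 0 such that 0 < |y − 10| < delta implies |2/y − (1/5)| < eps.
|2/y − (1/5)| = 2·|10 − y|/(10·|y|) = 2|y − 10|/(10|y|).
Require delta ≤ 5 so that |y| > 10 − 5 = 5, hence 10|y| > 50.
Then |2/y − (1/5)| < 2|y − 10|/50, which is < eps when |y − 10| < 25eps.
Take delta = min(5, 25eps). Then 0 < |y − 10| < delta gives both |y − 10| < 5 and |y − 10| < 25eps, so |2/y − (1/5)| < eps.

delta = min(5, 25eps)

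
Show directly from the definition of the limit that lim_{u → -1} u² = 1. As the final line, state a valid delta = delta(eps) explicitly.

Let eps > 0 be given. We seek delta > 0 with 0 < |u + 1| < delta ⇒ |u² − 1| < eps.
Factor: u² − 1 = (u + 1)(u - 1), so |u² − 1| = |u + 1|·|u - 1|.
Restrict delta ≤ 1. Then |u + 1| < 1 gives |u| < 2, so by the triangle inequality |u - 1| ≤ 2 + 1 = 3.
Hence |u² − 1| ≤ 3|u + 1|, which is < eps once |u + 1| < eps/3.
Take delta = min(1, eps/3). If 0 < |u + 1| < delta then both bounds hold and |u² − 1| ≤ 3|u + 1| < 3·(eps/3) = eps.

delta = min(1, eps/3)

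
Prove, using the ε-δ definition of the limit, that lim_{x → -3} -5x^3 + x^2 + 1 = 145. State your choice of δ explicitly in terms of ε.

δ = min(1, ε/192)

Fix ε > 0. We want δ > 0 such that 0 < |x + 3| < δ implies |(-5x^3 + x^2 + 1) − 145| < ε.
(-5x^3 + x^2 + 1) − 145 = -5x^3 + x^2 - 144 = (x + 3)(-5x^2 + 16x - 48).
So |(-5x^3 + x^2 + 1) − 145| = |x + 3|·|-5x^2 + 16x - 48|.
Require δ ≤ 1. Then |x + 3| < 1 gives |x| < 4, and by the triangle inequality |-5x^2 + 16x - 48| ≤ 5·4^2 + 16·4 + 48 = 192.
Hence |(-5x^3 + x^2 + 1) − 145| ≤ 192|x + 3| < ε provided |x + 3| < ε/192.
Choosing δ = min(1, ε/192) ensures both conditions, hence |(-5x^3 + x^2 + 1) − 145| < ε.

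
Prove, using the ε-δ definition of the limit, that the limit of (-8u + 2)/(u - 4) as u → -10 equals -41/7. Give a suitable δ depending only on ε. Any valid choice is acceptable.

δ = min(7, (49/15)ε)

Let ε > 0 be given. We want δ > 0 with 0 < |u + 10| < δ ⇒ |(-8u + 2)/(u - 4) + 41/7| < ε.
Combining over a common denominator, (-8u + 2)/(u - 4) + 41/7 = [(-8u + 2)·(-14) − 82·(u - 4)] / [(-14)·(u - 4)] = 30(u + 10) / ((-14)(u - 4)).
So |(-8u + 2)/(u - 4) + 41/7| = 30|u + 10| / (14·|u − 4|).
Restrict δ ≤ 7. Then |u + 10| < 7 gives |u − 4| = |(u + 10) + (-14)| ≥ 14 − 7 = 7.
Hence |(-8u + 2)/(u - 4) + 41/7| < 30|u + 10|/(14·7) = (15/49)|u + 10|, which is < ε once |u + 10| < (49/15)ε.
Take δ = min(7, (49/15)ε). Then 0 < |u + 10| < δ forces both bounds, so |(-8u + 2)/(u - 4) + 41/7| < ε.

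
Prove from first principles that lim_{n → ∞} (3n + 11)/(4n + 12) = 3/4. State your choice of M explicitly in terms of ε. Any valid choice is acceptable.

Let ε > 0. For n ≥ 1, |(3n + 11)/(4n + 12) − (3/4)| = |8|/(4(4n + 12)) = 8/(4(4n + 12)).
Since 4n + 12 ≥ 4n for n ≥ 1, this is ≤ 8/(4·4n) = (1/2)/n.
So |(3n + 11)/(4n + 12) − (3/4)| < ε whenever n > (1/2)/ε.
Take M = (1/2)/ε. If n > M then |(3n + 11)/(4n + 12) − (3/4)| ≤ (1/2)/n < ε.

M = (1/2)/ε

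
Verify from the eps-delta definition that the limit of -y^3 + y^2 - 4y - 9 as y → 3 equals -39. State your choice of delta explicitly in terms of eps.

Fix eps > 0. We want delta > 0 such that 0 < |y − 3| < delta implies |(-y^3 + y^2 - 4y - 9) + 39| < eps.
(-y^3 + y^2 - 4y - 9) + 39 = -y^3 + y^2 - 4y + 30 = (y − 3)(-y^2 - 2y - 10).
So |(-y^3 + y^2 - 4y - 9) + 39| = |y − 3|·|-y^2 - 2y - 10|.
Assume first that |y − 3| < 1, so |y| < 4. Then |-y^2 - 2y - 10| ≤ 4^2 + 2·4 + 10 = 34.
Hence |(-y^3 + y^2 - 4y - 9) + 39| ≤ 34|y − 3| < eps provided |y − 3| < eps/34.
Take delta = min(1, eps/34). Then 0 < |y − 3| < delta gives both |y − 3| < 1 and |y − 3| < eps/34, so |(-y^3 + y^2 - 4y - 9) + 39| < eps.

delta = min(1, eps/34)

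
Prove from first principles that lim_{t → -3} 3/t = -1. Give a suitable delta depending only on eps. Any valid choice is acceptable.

delta = min(3/2, (3/2)eps)

Let eps > 0. We seek delta > 0 such that 0 < |t + 3| < delta implies |3/t + 1| < eps.
|3/t + 1| = 3·|-3 − t|/(3·|t|) = 3|t + 3|/(3|t|).
Require delta ≤ 3/2 so that |t| > 3 − 3/2 = 3/2, hence 3|t| > 9/2.
Then |3/t + 1| < 3|t + 3|/(9/2), which is < eps when |t + 3| < (3/2)eps.
Take delta = min(3/2, (3/2)eps). Then 0 < |t + 3| < delta gives both |t + 3| < 3/2 and |t + 3| < (3/2)eps, so |3/t + 1| < eps.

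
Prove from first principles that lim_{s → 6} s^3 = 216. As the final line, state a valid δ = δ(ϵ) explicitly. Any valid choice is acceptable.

Fix ϵ > 0. We seek δ > 0 with 0 < |s − 6| < δ ⇒ |s^3 − 216| < ϵ.
Factor: s^3 − 216 = (s − 6)(s^2 + 6s + 36), so |s^3 − 216| = |s − 6|·|s^2 + 6s + 36|.
Impose δ ≤ 2 so that |s| < 8; then |s^2 + 6s + 36| ≤ 148.
Hence |s^3 − 216| ≤ 148|s − 6|, which is < ϵ once |s − 6| < ϵ/148.
Take δ = min(2, ϵ/148). If 0 < |s − 6| < δ then both bounds hold and |s^3 − 216| ≤ 148|s − 6| < 148·(ϵ/148) = ϵ.

δ = min(2, ϵ/148)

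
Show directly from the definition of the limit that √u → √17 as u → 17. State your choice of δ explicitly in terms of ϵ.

δ = min(17, √17·ϵ)

Let ϵ > 0. We want δ > 0 such that 0 < |u − 17| < δ implies |√u − √17| < ϵ.
Multiplying by the conjugate, |√u − √17| = |u − 17|/(√u + √17).
Restrict δ ≤ 17 so that |u − 17| < 17 forces u > 0, and then √u + √17 > √17.
Hence |√u − √17| < |u − 17|/√17, which is < ϵ once |u − 17| < √17·ϵ.
Take δ = min(17, √17·ϵ). If 0 < |u − 17| < δ then u > 0 and |√u − √17| < |u − 17|/√17 < ϵ.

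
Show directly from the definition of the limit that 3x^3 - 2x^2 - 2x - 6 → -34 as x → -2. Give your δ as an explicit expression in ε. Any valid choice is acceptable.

δ = min(1, ε/65)

Let ε > 0. We want δ > 0 such that 0 < |x + 2| < δ implies |(3x^3 - 2x^2 - 2x - 6) + 34| < ε.
(3x^3 - 2x^2 - 2x - 6) + 34 = 3x^3 - 2x^2 - 2x + 28 = (x + 2)(3x^2 - 8x + 14).
So |(3x^3 - 2x^2 - 2x - 6) + 34| = |x + 2|·|3x^2 - 8x + 14|.
Assume first that |x + 2| < 1, so |x| < 3. Then |3x^2 - 8x + 14| ≤ 3·3^2 + 8·3 + 14 = 65.
Hence |(3x^3 - 2x^2 - 2x - 6) + 34| ≤ 65|x + 2| < ε provided |x + 2| < ε/65.
Take δ = min(1, ε/65). Then 0 < |x + 2| < δ gives both |x + 2| < 1 and |x + 2| < ε/65, so |(3x^3 - 2x^2 - 2x - 6) + 34| < ε.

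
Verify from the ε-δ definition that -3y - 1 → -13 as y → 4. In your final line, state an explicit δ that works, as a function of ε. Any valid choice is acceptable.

δ = ε/3

Let ε > 0. We need δ > 0 so that 0 < |y − 4| < δ implies |(-3y - 1) + 13| < ε.
Since (-3y - 1) + 13 = -3(y − 4), we have |(-3y - 1) + 13| = 3|y − 4|.
Thus it suffices that |y − 4| < ε/3.
Choosing δ = ε/3 gives |(-3y - 1) + 13| = 3|y − 4| < ε whenever |y − 4| < δ.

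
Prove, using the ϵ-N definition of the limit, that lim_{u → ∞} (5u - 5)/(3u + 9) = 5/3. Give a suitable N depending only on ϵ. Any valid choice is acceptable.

N = (20/3)/ϵ

Fix ϵ > 0. We seek N > 0 such that u > N implies |(5u - 5)/(3u + 9) − (5/3)| < ϵ.
(5u - 5)/(3u + 9) − (5/3) = (3(5u - 5) − 5(3u + 9)) / (3(3u + 9)) = -60/(3(3u + 9)).
For u > 0 we have 3u + 9 > 3u, so |(5u - 5)/(3u + 9) − (5/3)| = 60/(3(3u + 9)) < 60/(3·3u) = (20/3)/u.
Thus |(5u - 5)/(3u + 9) − (5/3)| < ϵ whenever u > (20/3)/ϵ.
Take N = (20/3)/ϵ. If u > N then |(5u - 5)/(3u + 9) − (5/3)| < (20/3)/u < ϵ.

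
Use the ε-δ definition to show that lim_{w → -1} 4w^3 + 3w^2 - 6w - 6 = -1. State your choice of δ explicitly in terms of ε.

Suppose ε > 0. We want δ > 0 such that 0 < |w + 1| < δ implies |(4w^3 + 3w^2 - 6w - 6) + 1| < ε.
(4w^3 + 3w^2 - 6w - 6) + 1 = 4w^3 + 3w^2 - 6w - 5 = (w + 1)(4w^2 - w - 5).
So |(4w^3 + 3w^2 - 6w - 6) + 1| = |w + 1|·|4w^2 - w - 5|.
Assume first that |w + 1| < 1, so |w| < 2. Then |4w^2 - w - 5| ≤ 4·2^2 + 2 + 5 = 23.
Hence |(4w^3 + 3w^2 - 6w - 6) + 1| ≤ 23|w + 1| < ε provided |w + 1| < ε/23.
Choosing δ = min(1, ε/23) ensures both conditions, hence |(4w^3 + 3w^2 - 6w - 6) + 1| < ε.

δ = min(1, ε/23)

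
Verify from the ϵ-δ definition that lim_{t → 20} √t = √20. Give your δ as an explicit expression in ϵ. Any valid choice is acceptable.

Suppose ϵ > 0. We want δ > 0 such that 0 < |t − 20| < δ implies |√t − √20| < ϵ.
Rationalise: √t − √20 = (t − 20)/(√t + √20), so |√t − √20| = |t − 20|/(√t + √20).
Restrict δ ≤ 20 so that |t − 20| < 20 forces t > 0, and then √t + √20 > √20.
Hence |√t − √20| < |t − 20|/√20, which is < ϵ once |t − 20| < √20·ϵ.
Take δ = min(20, √20·ϵ). If 0 < |t − 20| < δ then t > 0 and |√t − √20| < |t − 20|/√20 < ϵ.

δ = min(20, √20·ϵ)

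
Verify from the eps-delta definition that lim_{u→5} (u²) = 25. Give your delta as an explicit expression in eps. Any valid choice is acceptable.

delta = min(1, eps/11)

Suppose eps > 0. We seek delta > 0 with 0 < |u − 5| < delta ⇒ |u² − 25| < eps.
Factor: u² − 25 = (u − 5)(u + 5), so |u² − 25| = |u − 5|·|u + 5|.
Impose delta ≤ 1 so that |u| < 6; then |u + 5| ≤ 11.
Hence |u² − 25| ≤ 11|u − 5|, which is < eps once |u − 5| < eps/11.
Take delta = min(1, eps/11). If 0 < |u − 5| < delta then both bounds hold and |u² − 25| ≤ 11|u − 5| < 11·(eps/11) = eps.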